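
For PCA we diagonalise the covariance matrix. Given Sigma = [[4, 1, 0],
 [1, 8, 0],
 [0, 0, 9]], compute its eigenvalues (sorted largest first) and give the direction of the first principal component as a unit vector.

Step 1 — characteristic polynomial p(λ) = det(λI - Sigma) = λ³ - tr·λ² + c_1·λ - det, where tr = trace, c_1 = sum of the principal 2×2 minors, det = det(Sigma):
  tr = 4 + 8 + 9 = 21,
  c_1 = (4·8 - (1)²) + (4·9 - (0)²) + (8·9 - (0)²) = 31 + 36 + 72 = 139,
  det = 4·(8·9 - (0)²) - (1)·((1)·9 - (0)·(0)) + (0)·((1)·(0) - 8·(0)) = 4·(72) - (1)·(9) + (0)·(0) = 279.
  So p(λ) = λ³ - 21λ² + 139λ - 279.
Step 2 — look for an integer root (rational root theorem: any rational root is an integer divisor of 279). Testing λ = 9:
  p(9) = 729 - 1701 + 1251 - 279 = 0  ✓
  Dividing out (λ - 9): p(λ) = (λ - 9)(λ² - 12λ + 31).
Step 3 — remaining eigenvalues from the quadratic λ² - 12λ + 31 = 0:
  Δ = 12² - 4·31 = 144 - 124 = 20,  λ = (12 ± √20)/2 = (12 ± 4.4721)/2 ≈ 8.2361 or 3.7639.
  Sorted: λ_1 = 9,  λ_2 = 8.2361,  λ_3 = 3.7639  (check: sum = 21 = tr ✓).

Step 4 — unit eigenvector for λ_1 = 9: v spans the null space of (Sigma - λ_1 I), whose rows are
  r_1 = (-5, 1, 0),  r_2 = (1, -1, 0),  r_3 = (0, 0, 0).
  v is orthogonal to every row, so take v ∝ r_1 × r_2 = ((1)·(0) - (0)·(-1), (0)·(1) - (-5)·(0), (-5)·(-1) - (1)·(1)) = (0, 0, 4).
  Rescale (divide by 4): u = (0, 0, 1).
  ||u|| = √((0)² + (0)² + (1)²) = √(1) = 1,  v_1 = u/||u|| ≈ (0, 0, 1) (||v_1|| = 1).

λ_1 = 9,  λ_2 = 8.2361,  λ_3 = 3.7639;  v_1 ≈ (0, 0, 1)


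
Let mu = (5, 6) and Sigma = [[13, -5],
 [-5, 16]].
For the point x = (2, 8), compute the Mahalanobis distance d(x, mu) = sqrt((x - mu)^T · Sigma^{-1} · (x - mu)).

Step 1 — centre the observation: (x - mu) = (-3, 2).

Step 2 — invert Sigma. det(Sigma) = 13·16 - (-5)² = 183.
  Sigma^{-1} = (1/det) · [[d, -b], [-b, a]] = [[0.0874, 0.0273],
 [0.0273, 0.071]].

Step 3 — form the quadratic (x - mu)^T · Sigma^{-1} · (x - mu):
  Sigma^{-1} · (x - mu) = (-0.2077, 0.0601).
  (x - mu)^T · [Sigma^{-1} · (x - mu)] = (-3)·(-0.2077) + (2)·(0.0601) = 0.7432.

Step 4 — take square root: d = √(0.7432) ≈ 0.8621.

d(x, mu) = √(0.7432) ≈ 0.8621


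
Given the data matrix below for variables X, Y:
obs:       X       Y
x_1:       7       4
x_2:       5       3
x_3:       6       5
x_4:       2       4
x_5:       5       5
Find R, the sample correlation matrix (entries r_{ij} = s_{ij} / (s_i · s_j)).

Step 1 — column means:
  mean(X) = (7 + 5 + 6 + 2 + 5) / 5 = 25/5 = 5
  mean(Y) = (4 + 3 + 5 + 4 + 5) / 5 = 21/5 = 4.2

Step 2 — sample variances and covariances s[i,j] = (1/(n-1)) · Σ_k (x_{k,i} - mean_i) · (x_{k,j} - mean_j), with n-1 = 4:
  s[X,X] = ((2)·(2) + (0)·(0) + (1)·(1) + (-3)·(-3) + (0)·(0)) / 4 = 14/4 = 3.5
  s[X,Y] = ((2)·(-0.2) + (0)·(-1.2) + (1)·(0.8) + (-3)·(-0.2) + (0)·(0.8)) / 4 = 1/4 = 0.25
  s[Y,Y] = ((-0.2)·(-0.2) + (-1.2)·(-1.2) + (0.8)·(0.8) + (-0.2)·(-0.2) + (0.8)·(0.8)) / 4 = 2.8/4 = 0.7
  Sample standard deviations s_i = √(s[i,i]):
  s(X) = √(3.5) = 1.8708
  s(Y) = √(0.7) = 0.8367

Step 3 — r_{ij} = s_{ij} / (s_i · s_j):
  r[X,X] = 1 (diagonal).
  r[X,Y] = 0.25 / (1.8708 · 0.8367) = 0.25 / 1.5652 = 0.1597
  r[Y,Y] = 1 (diagonal).

R is symmetric with unit diagonal. Assembling:

R = [[1, 0.1597],
 [0.1597, 1]]


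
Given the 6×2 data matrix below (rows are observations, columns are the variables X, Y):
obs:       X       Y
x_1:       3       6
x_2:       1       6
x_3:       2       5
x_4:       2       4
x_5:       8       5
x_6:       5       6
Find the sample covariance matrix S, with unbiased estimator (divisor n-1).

Step 1 — column means:
  mean(X) = (3 + 1 + 2 + 2 + 8 + 5) / 6 = 21/6 = 3.5
  mean(Y) = (6 + 6 + 5 + 4 + 5 + 6) / 6 = 32/6 = 5.3333

Step 2 — sample covariance S[i,j] = (1/(n-1)) · Σ_k (x_{k,i} - mean_i) · (x_{k,j} - mean_j), with n-1 = 5.
  S[X,X] = ((-0.5)·(-0.5) + (-2.5)·(-2.5) + (-1.5)·(-1.5) + (-1.5)·(-1.5) + (4.5)·(4.5) + (1.5)·(1.5)) / 5 = 33.5/5 = 6.7
  S[X,Y] = ((-0.5)·(0.6667) + (-2.5)·(0.6667) + (-1.5)·(-0.3333) + (-1.5)·(-1.3333) + (4.5)·(-0.3333) + (1.5)·(0.6667)) / 5 = 0/5 = 0
  S[Y,Y] = ((0.6667)·(0.6667) + (0.6667)·(0.6667) + (-0.3333)·(-0.3333) + (-1.3333)·(-1.3333) + (-0.3333)·(-0.3333) + (0.6667)·(0.6667)) / 5 = 3.3333/5 = 0.6667

S is symmetric (S[j,i] = S[i,j]). Assembling:

S = [[6.7, 0],
 [0, 0.6667]]


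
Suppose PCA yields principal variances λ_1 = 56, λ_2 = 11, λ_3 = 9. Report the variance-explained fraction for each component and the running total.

Step 1 — total variance = trace(Sigma) = Σ λ_i = 56 + 11 + 9 = 76.

Step 2 — fraction explained by component i = λ_i / Σ λ:
  PC1: 56/76 = 0.7368
  PC2: 11/76 = 0.1447
  PC3: 9/76 = 0.1184

Step 3 — cumulative fraction after k components = (λ_1 + ... + λ_k) / Σ λ:
  k = 1: 56/76 = 0.7368
  k = 2: (56 + 11)/76 = 67/76 = 0.8816
  k = 3: (56 + 11 + 9)/76 = 76/76 = 1

Summary (fraction, with percent):

explained: PC1 0.7368 (73.68%), PC2 0.1447 (14.47%), PC3 0.1184 (11.84%);  cumulative: 0.7368, 0.8816, 1


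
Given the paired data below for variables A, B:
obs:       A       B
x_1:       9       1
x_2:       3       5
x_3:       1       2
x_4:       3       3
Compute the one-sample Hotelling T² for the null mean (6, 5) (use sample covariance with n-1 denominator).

Step 1 — sample mean vector:
  mean(A) = (9 + 3 + 1 + 3) / 4 = 16/4 = 4
  mean(B) = (1 + 5 + 2 + 3) / 4 = 11/4 = 2.75
  x̄ = (4, 2.75),  deviation x̄ - mu_0 = (4, 2.75) - (6, 5) = (-2, -2.25).

Step 2 — sample covariance matrix, S[i,j] = (1/(n-1)) · Σ_k (x_{k,i} - mean_i) · (x_{k,j} - mean_j), divisor n-1 = 3:
  S[A,A] = ((5)·(5) + (-1)·(-1) + (-3)·(-3) + (-1)·(-1)) / 3 = 36/3 = 12
  S[A,B] = ((5)·(-1.75) + (-1)·(2.25) + (-3)·(-0.75) + (-1)·(0.25)) / 3 = -9/3 = -3
  S[B,B] = ((-1.75)·(-1.75) + (2.25)·(2.25) + (-0.75)·(-0.75) + (0.25)·(0.25)) / 3 = 8.75/3 = 2.9167
  S = [[12, -3],
 [-3, 2.9167]].

Step 3 — invert S. det(S) = 12·2.9167 - (-3)² = 26.
  S^{-1} = (1/det) · [[d, -b], [-b, a]] = [[0.1122, 0.1154],
 [0.1154, 0.4615]].

Step 4 — quadratic form (x̄ - mu_0)^T · S^{-1} · (x̄ - mu_0):
  S^{-1} · (x̄ - mu_0) = (-0.484, -1.2692),
  (x̄ - mu_0)^T · [...] = (-2)·(-0.484) + (-2.25)·(-1.2692) = 3.8237.

Step 5 — scale by n: T² = 4 · 3.8237 = 15.2949.

T² ≈ 15.2949


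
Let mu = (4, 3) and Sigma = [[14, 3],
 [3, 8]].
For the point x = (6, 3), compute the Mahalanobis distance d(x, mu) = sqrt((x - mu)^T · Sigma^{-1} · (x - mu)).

Step 1 — centre the observation: (x - mu) = (2, 0).

Step 2 — invert Sigma. det(Sigma) = 14·8 - (3)² = 103.
  Sigma^{-1} = (1/det) · [[d, -b], [-b, a]] = [[0.0777, -0.0291],
 [-0.0291, 0.1359]].

Step 3 — form the quadratic (x - mu)^T · Sigma^{-1} · (x - mu):
  Sigma^{-1} · (x - mu) = (0.1553, -0.0583).
  (x - mu)^T · [Sigma^{-1} · (x - mu)] = (2)·(0.1553) + (0)·(-0.0583) = 0.3107.

Step 4 — take square root: d = √(0.3107) ≈ 0.5574.

d(x, mu) = √(0.3107) ≈ 0.5574


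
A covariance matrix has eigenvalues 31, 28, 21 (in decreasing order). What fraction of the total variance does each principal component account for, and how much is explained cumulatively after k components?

Step 1 — total variance = trace(Sigma) = Σ λ_i = 31 + 28 + 21 = 80.

Step 2 — fraction explained by component i = λ_i / Σ λ:
  PC1: 31/80 = 0.3875
  PC2: 28/80 = 0.35
  PC3: 21/80 = 0.2625

Step 3 — cumulative fraction after k components = (λ_1 + ... + λ_k) / Σ λ:
  k = 1: 31/80 = 0.3875
  k = 2: (31 + 28)/80 = 59/80 = 0.7375
  k = 3: (31 + 28 + 21)/80 = 80/80 = 1

Summary (fraction, with percent):

explained: PC1 0.3875 (38.75%), PC2 0.35 (35%), PC3 0.2625 (26.25%);  cumulative: 0.3875, 0.7375, 1


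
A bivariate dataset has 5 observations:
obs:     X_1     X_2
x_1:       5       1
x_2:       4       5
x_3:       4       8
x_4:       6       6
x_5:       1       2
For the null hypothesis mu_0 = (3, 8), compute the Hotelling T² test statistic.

Step 1 — sample mean vector:
  mean(X_1) = (5 + 4 + 4 + 6 + 1) / 5 = 20/5 = 4
  mean(X_2) = (1 + 5 + 8 + 6 + 2) / 5 = 22/5 = 4.4
  x̄ = (4, 4.4),  deviation x̄ - mu_0 = (4, 4.4) - (3, 8) = (1, -3.6).

Step 2 — sample covariance matrix, S[i,j] = (1/(n-1)) · Σ_k (x_{k,i} - mean_i) · (x_{k,j} - mean_j), divisor n-1 = 4:
  S[X_1,X_1] = ((1)·(1) + (0)·(0) + (0)·(0) + (2)·(2) + (-3)·(-3)) / 4 = 14/4 = 3.5
  S[X_1,X_2] = ((1)·(-3.4) + (0)·(0.6) + (0)·(3.6) + (2)·(1.6) + (-3)·(-2.4)) / 4 = 7/4 = 1.75
  S[X_2,X_2] = ((-3.4)·(-3.4) + (0.6)·(0.6) + (3.6)·(3.6) + (1.6)·(1.6) + (-2.4)·(-2.4)) / 4 = 33.2/4 = 8.3
  S = [[3.5, 1.75],
 [1.75, 8.3]].

Step 3 — invert S. det(S) = 3.5·8.3 - (1.75)² = 25.9875.
  S^{-1} = (1/det) · [[d, -b], [-b, a]] = [[0.3194, -0.0673],
 [-0.0673, 0.1347]].

Step 4 — quadratic form (x̄ - mu_0)^T · S^{-1} · (x̄ - mu_0):
  S^{-1} · (x̄ - mu_0) = (0.5618, -0.5522),
  (x̄ - mu_0)^T · [...] = (1)·(0.5618) + (-3.6)·(-0.5522) = 2.5497.

Step 5 — scale by n: T² = 5 · 2.5497 = 12.7484.

T² ≈ 12.7484


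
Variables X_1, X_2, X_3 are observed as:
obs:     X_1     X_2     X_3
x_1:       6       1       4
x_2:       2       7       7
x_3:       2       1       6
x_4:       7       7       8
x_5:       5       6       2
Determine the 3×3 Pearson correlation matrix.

Step 1 — column means:
  mean(X_1) = (6 + 2 + 2 + 7 + 5) / 5 = 22/5 = 4.4
  mean(X_2) = (1 + 7 + 1 + 7 + 6) / 5 = 22/5 = 4.4
  mean(X_3) = (4 + 7 + 6 + 8 + 2) / 5 = 27/5 = 5.4

Step 2 — sample variances and covariances s[i,j] = (1/(n-1)) · Σ_k (x_{k,i} - mean_i) · (x_{k,j} - mean_j), with n-1 = 4:
  s[X_1,X_1] = ((1.6)·(1.6) + (-2.4)·(-2.4) + (-2.4)·(-2.4) + (2.6)·(2.6) + (0.6)·(0.6)) / 4 = 21.2/4 = 5.3
  s[X_1,X_2] = ((1.6)·(-3.4) + (-2.4)·(2.6) + (-2.4)·(-3.4) + (2.6)·(2.6) + (0.6)·(1.6)) / 4 = 4.2/4 = 1.05
  s[X_1,X_3] = ((1.6)·(-1.4) + (-2.4)·(1.6) + (-2.4)·(0.6) + (2.6)·(2.6) + (0.6)·(-3.4)) / 4 = -2.8/4 = -0.7
  s[X_2,X_2] = ((-3.4)·(-3.4) + (2.6)·(2.6) + (-3.4)·(-3.4) + (2.6)·(2.6) + (1.6)·(1.6)) / 4 = 39.2/4 = 9.8
  s[X_2,X_3] = ((-3.4)·(-1.4) + (2.6)·(1.6) + (-3.4)·(0.6) + (2.6)·(2.6) + (1.6)·(-3.4)) / 4 = 8.2/4 = 2.05
  s[X_3,X_3] = ((-1.4)·(-1.4) + (1.6)·(1.6) + (0.6)·(0.6) + (2.6)·(2.6) + (-3.4)·(-3.4)) / 4 = 23.2/4 = 5.8
  Sample standard deviations s_i = √(s[i,i]):
  s(X_1) = √(5.3) = 2.3022
  s(X_2) = √(9.8) = 3.1305
  s(X_3) = √(5.8) = 2.4083

Step 3 — r_{ij} = s_{ij} / (s_i · s_j):
  r[X_1,X_1] = 1 (diagonal).
  r[X_1,X_2] = 1.05 / (2.3022 · 3.1305) = 1.05 / 7.2069 = 0.1457
  r[X_1,X_3] = -0.7 / (2.3022 · 2.4083) = -0.7 / 5.5444 = -0.1263
  r[X_2,X_2] = 1 (diagonal).
  r[X_2,X_3] = 2.05 / (3.1305 · 2.4083) = 2.05 / 7.5392 = 0.2719
  r[X_3,X_3] = 1 (diagonal).

R is symmetric with unit diagonal. Assembling:

R = [[1, 0.1457, -0.1263],
 [0.1457, 1, 0.2719],
 [-0.1263, 0.2719, 1]]


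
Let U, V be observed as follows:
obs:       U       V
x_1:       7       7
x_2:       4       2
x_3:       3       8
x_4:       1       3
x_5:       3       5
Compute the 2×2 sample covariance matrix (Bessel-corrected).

Step 1 — column means:
  mean(U) = (7 + 4 + 3 + 1 + 3) / 5 = 18/5 = 3.6
  mean(V) = (7 + 2 + 8 + 3 + 5) / 5 = 25/5 = 5

Step 2 — sample covariance S[i,j] = (1/(n-1)) · Σ_k (x_{k,i} - mean_i) · (x_{k,j} - mean_j), with n-1 = 4.
  S[U,U] = ((3.4)·(3.4) + (0.4)·(0.4) + (-0.6)·(-0.6) + (-2.6)·(-2.6) + (-0.6)·(-0.6)) / 4 = 19.2/4 = 4.8
  S[U,V] = ((3.4)·(2) + (0.4)·(-3) + (-0.6)·(3) + (-2.6)·(-2) + (-0.6)·(0)) / 4 = 9/4 = 2.25
  S[V,V] = ((2)·(2) + (-3)·(-3) + (3)·(3) + (-2)·(-2) + (0)·(0)) / 4 = 26/4 = 6.5

S is symmetric (S[j,i] = S[i,j]). Assembling:

S = [[4.8, 2.25],
 [2.25, 6.5]]


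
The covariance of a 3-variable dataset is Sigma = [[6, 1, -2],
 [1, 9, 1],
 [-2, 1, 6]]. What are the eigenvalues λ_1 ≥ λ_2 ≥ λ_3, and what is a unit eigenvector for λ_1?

Step 1 — characteristic polynomial p(λ) = det(λI - Sigma) = λ³ - tr·λ² + c_1·λ - det, where tr = trace, c_1 = sum of the principal 2×2 minors, det = det(Sigma):
  tr = 6 + 9 + 6 = 21,
  c_1 = (6·9 - (1)²) + (6·6 - (-2)²) + (9·6 - (1)²) = 53 + 32 + 53 = 138,
  det = 6·(9·6 - (1)²) - (1)·((1)·6 - (1)·(-2)) + (-2)·((1)·(1) - 9·(-2)) = 6·(53) - (1)·(8) + (-2)·(19) = 272.
  So p(λ) = λ³ - 21λ² + 138λ - 272.
Step 2 — look for an integer root (rational root theorem: any rational root is an integer divisor of 272). Testing λ = 8:
  p(8) = 512 - 1344 + 1104 - 272 = 0  ✓
  Dividing out (λ - 8): p(λ) = (λ - 8)(λ² - 13λ + 34).
Step 3 — remaining eigenvalues from the quadratic λ² - 13λ + 34 = 0:
  Δ = 13² - 4·34 = 169 - 136 = 33,  λ = (13 ± √33)/2 = (13 ± 5.7446)/2 ≈ 9.3723 or 3.6277.
  Sorted: λ_1 = 9.3723,  λ_2 = 8,  λ_3 = 3.6277  (check: sum = 21 = tr ✓).

Step 4 — unit eigenvector for λ_1 ≈ 9.3723: v spans the null space of (Sigma - λ_1 I), whose rows are
  r_1 = (-3.3723, 1, -2),  r_2 = (1, -0.3723, 1),  r_3 = (-2, 1, -3.3723).
  v is orthogonal to every row, so take v ∝ r_1 × r_2 = ((1)·(1) - (-2)·(-0.3723), (-2)·(1) - (-3.3723)·(1), (-3.3723)·(-0.3723) - (1)·(1)) ≈ (0.2554, 1.3723, 0.2554).
  Let u = (0.2554, 1.3723, 0.2554).
  ||u|| = √((0.2554)² + (1.3723)² + (0.2554)²) = √(2.0137) ≈ 1.419,  v_1 = u/||u|| ≈ (0.18, 0.9671, 0.18) (||v_1|| = 1).

λ_1 = 9.3723,  λ_2 = 8,  λ_3 = 3.6277;  v_1 ≈ (0.18, 0.9671, 0.18)


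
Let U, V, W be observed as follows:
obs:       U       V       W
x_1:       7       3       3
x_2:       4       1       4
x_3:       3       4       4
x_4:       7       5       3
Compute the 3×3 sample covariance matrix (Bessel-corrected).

Step 1 — column means:
  mean(U) = (7 + 4 + 3 + 7) / 4 = 21/4 = 5.25
  mean(V) = (3 + 1 + 4 + 5) / 4 = 13/4 = 3.25
  mean(W) = (3 + 4 + 4 + 3) / 4 = 14/4 = 3.5

Step 2 — sample covariance S[i,j] = (1/(n-1)) · Σ_k (x_{k,i} - mean_i) · (x_{k,j} - mean_j), with n-1 = 3.
  S[U,U] = ((1.75)·(1.75) + (-1.25)·(-1.25) + (-2.25)·(-2.25) + (1.75)·(1.75)) / 3 = 12.75/3 = 4.25
  S[U,V] = ((1.75)·(-0.25) + (-1.25)·(-2.25) + (-2.25)·(0.75) + (1.75)·(1.75)) / 3 = 3.75/3 = 1.25
  S[U,W] = ((1.75)·(-0.5) + (-1.25)·(0.5) + (-2.25)·(0.5) + (1.75)·(-0.5)) / 3 = -3.5/3 = -1.1667
  S[V,V] = ((-0.25)·(-0.25) + (-2.25)·(-2.25) + (0.75)·(0.75) + (1.75)·(1.75)) / 3 = 8.75/3 = 2.9167
  S[V,W] = ((-0.25)·(-0.5) + (-2.25)·(0.5) + (0.75)·(0.5) + (1.75)·(-0.5)) / 3 = -1.5/3 = -0.5
  S[W,W] = ((-0.5)·(-0.5) + (0.5)·(0.5) + (0.5)·(0.5) + (-0.5)·(-0.5)) / 3 = 1/3 = 0.3333

S is symmetric (S[j,i] = S[i,j]). Assembling:

S = [[4.25, 1.25, -1.1667],
 [1.25, 2.9167, -0.5],
 [-1.1667, -0.5, 0.3333]]


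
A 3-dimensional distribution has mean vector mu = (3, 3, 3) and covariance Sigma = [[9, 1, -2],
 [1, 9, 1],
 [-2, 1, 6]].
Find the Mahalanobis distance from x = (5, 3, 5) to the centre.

Step 1 — centre the observation: (x - mu) = (2, 0, 2).

Step 2 — invert Sigma (cofactor / det for 3×3, or solve directly):
  Sigma^{-1} = [[0.123, -0.0186, 0.0441],
 [-0.0186, 0.116, -0.0255],
 [0.0441, -0.0255, 0.1856]].

Step 3 — form the quadratic (x - mu)^T · Sigma^{-1} · (x - mu):
  Sigma^{-1} · (x - mu) = (0.3341, -0.0882, 0.4594).
  (x - mu)^T · [Sigma^{-1} · (x - mu)] = (2)·(0.3341) + (0)·(-0.0882) + (2)·(0.4594) = 1.587.

Step 4 — take square root: d = √(1.587) ≈ 1.2598.

d(x, mu) = √(1.587) ≈ 1.2598


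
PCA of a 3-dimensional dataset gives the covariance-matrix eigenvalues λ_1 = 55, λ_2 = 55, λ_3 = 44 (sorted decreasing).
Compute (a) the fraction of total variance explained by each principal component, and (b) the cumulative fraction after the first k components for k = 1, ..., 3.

Step 1 — total variance = trace(Sigma) = Σ λ_i = 55 + 55 + 44 = 154.

Step 2 — fraction explained by component i = λ_i / Σ λ:
  PC1: 55/154 = 0.3571
  PC2: 55/154 = 0.3571
  PC3: 44/154 = 0.2857

Step 3 — cumulative fraction after k components = (λ_1 + ... + λ_k) / Σ λ:
  k = 1: 55/154 = 0.3571
  k = 2: (55 + 55)/154 = 110/154 = 0.7143
  k = 3: (55 + 55 + 44)/154 = 154/154 = 1

Summary (fraction, with percent):

explained: PC1 0.3571 (35.71%), PC2 0.3571 (35.71%), PC3 0.2857 (28.57%);  cumulative: 0.3571, 0.7143, 1


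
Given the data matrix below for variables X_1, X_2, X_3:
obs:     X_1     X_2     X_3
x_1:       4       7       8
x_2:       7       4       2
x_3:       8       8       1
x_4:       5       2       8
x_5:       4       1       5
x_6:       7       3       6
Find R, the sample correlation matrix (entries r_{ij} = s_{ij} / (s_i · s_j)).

Step 1 — column means:
  mean(X_1) = (4 + 7 + 8 + 5 + 4 + 7) / 6 = 35/6 = 5.8333
  mean(X_2) = (7 + 4 + 8 + 2 + 1 + 3) / 6 = 25/6 = 4.1667
  mean(X_3) = (8 + 2 + 1 + 8 + 5 + 6) / 6 = 30/6 = 5

Step 2 — sample variances and covariances s[i,j] = (1/(n-1)) · Σ_k (x_{k,i} - mean_i) · (x_{k,j} - mean_j), with n-1 = 5:
  s[X_1,X_1] = ((-1.8333)·(-1.8333) + (1.1667)·(1.1667) + (2.1667)·(2.1667) + (-0.8333)·(-0.8333) + (-1.8333)·(-1.8333) + (1.1667)·(1.1667)) / 5 = 14.8333/5 = 2.9667
  s[X_1,X_2] = ((-1.8333)·(2.8333) + (1.1667)·(-0.1667) + (2.1667)·(3.8333) + (-0.8333)·(-2.1667) + (-1.8333)·(-3.1667) + (1.1667)·(-1.1667)) / 5 = 9.1667/5 = 1.8333
  s[X_1,X_3] = ((-1.8333)·(3) + (1.1667)·(-3) + (2.1667)·(-4) + (-0.8333)·(3) + (-1.8333)·(0) + (1.1667)·(1)) / 5 = -19/5 = -3.8
  s[X_2,X_2] = ((2.8333)·(2.8333) + (-0.1667)·(-0.1667) + (3.8333)·(3.8333) + (-2.1667)·(-2.1667) + (-3.1667)·(-3.1667) + (-1.1667)·(-1.1667)) / 5 = 38.8333/5 = 7.7667
  s[X_2,X_3] = ((2.8333)·(3) + (-0.1667)·(-3) + (3.8333)·(-4) + (-2.1667)·(3) + (-3.1667)·(0) + (-1.1667)·(1)) / 5 = -14/5 = -2.8
  s[X_3,X_3] = ((3)·(3) + (-3)·(-3) + (-4)·(-4) + (3)·(3) + (0)·(0) + (1)·(1)) / 5 = 44/5 = 8.8
  Sample standard deviations s_i = √(s[i,i]):
  s(X_1) = √(2.9667) = 1.7224
  s(X_2) = √(7.7667) = 2.7869
  s(X_3) = √(8.8) = 2.9665

Step 3 — r_{ij} = s_{ij} / (s_i · s_j):
  r[X_1,X_1] = 1 (diagonal).
  r[X_1,X_2] = 1.8333 / (1.7224 · 2.7869) = 1.8333 / 4.8001 = 0.3819
  r[X_1,X_3] = -3.8 / (1.7224 · 2.9665) = -3.8 / 5.1095 = -0.7437
  r[X_2,X_2] = 1 (diagonal).
  r[X_2,X_3] = -2.8 / (2.7869 · 2.9665) = -2.8 / 8.2672 = -0.3387
  r[X_3,X_3] = 1 (diagonal).

R is symmetric with unit diagonal. Assembling:

R = [[1, 0.3819, -0.7437],
 [0.3819, 1, -0.3387],
 [-0.7437, -0.3387, 1]]


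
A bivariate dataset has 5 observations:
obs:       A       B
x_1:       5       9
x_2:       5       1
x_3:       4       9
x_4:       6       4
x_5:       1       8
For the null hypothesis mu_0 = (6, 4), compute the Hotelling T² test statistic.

Step 1 — sample mean vector:
  mean(A) = (5 + 5 + 4 + 6 + 1) / 5 = 21/5 = 4.2
  mean(B) = (9 + 1 + 9 + 4 + 8) / 5 = 31/5 = 6.2
  x̄ = (4.2, 6.2),  deviation x̄ - mu_0 = (4.2, 6.2) - (6, 4) = (-1.8, 2.2).

Step 2 — sample covariance matrix, S[i,j] = (1/(n-1)) · Σ_k (x_{k,i} - mean_i) · (x_{k,j} - mean_j), divisor n-1 = 4:
  S[A,A] = ((0.8)·(0.8) + (0.8)·(0.8) + (-0.2)·(-0.2) + (1.8)·(1.8) + (-3.2)·(-3.2)) / 4 = 14.8/4 = 3.7
  S[A,B] = ((0.8)·(2.8) + (0.8)·(-5.2) + (-0.2)·(2.8) + (1.8)·(-2.2) + (-3.2)·(1.8)) / 4 = -12.2/4 = -3.05
  S[B,B] = ((2.8)·(2.8) + (-5.2)·(-5.2) + (2.8)·(2.8) + (-2.2)·(-2.2) + (1.8)·(1.8)) / 4 = 50.8/4 = 12.7
  S = [[3.7, -3.05],
 [-3.05, 12.7]].

Step 3 — invert S. det(S) = 3.7·12.7 - (-3.05)² = 37.6875.
  S^{-1} = (1/det) · [[d, -b], [-b, a]] = [[0.337, 0.0809],
 [0.0809, 0.0982]].

Step 4 — quadratic form (x̄ - mu_0)^T · S^{-1} · (x̄ - mu_0):
  S^{-1} · (x̄ - mu_0) = (-0.4285, 0.0703),
  (x̄ - mu_0)^T · [...] = (-1.8)·(-0.4285) + (2.2)·(0.0703) = 0.926.

Step 5 — scale by n: T² = 5 · 0.926 = 4.6302.

T² ≈ 4.6302


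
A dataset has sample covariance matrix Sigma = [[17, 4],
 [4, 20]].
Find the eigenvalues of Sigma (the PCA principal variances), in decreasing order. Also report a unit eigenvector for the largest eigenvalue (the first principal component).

Step 1 — characteristic polynomial of 2×2 Sigma:
  det(Sigma - λI) = λ² - trace · λ + det = 0.
  trace = 17 + 20 = 37, det = 17·20 - (4)² = 324.
Step 2 — discriminant:
  Δ = trace² - 4·det = 1369 - 1296 = 73.
Step 3 — eigenvalues:
  λ = (trace ± √Δ)/2 = (37 ± 8.544)/2,
  λ_1 = 22.772,  λ_2 = 14.228.

Step 4 — unit eigenvector for λ_1: solve (Sigma - λ_1 I)v = 0. First row:
  (17 - 22.772)·v_x + (4)·v_y = 0, i.e. (-5.772)·v_x + (4)·v_y = 0,
  so v ∝ (b, λ_1 - a) = (4, 5.772) = u.
  ||u|| = √((4)² + (5.772)²) = √(49.316) ≈ 7.0225,
  v_1 = u/||u|| ≈ (0.5696, 0.8219) (||v_1|| = 1).

λ_1 = 22.772,  λ_2 = 14.228;  v_1 ≈ (0.5696, 0.8219)


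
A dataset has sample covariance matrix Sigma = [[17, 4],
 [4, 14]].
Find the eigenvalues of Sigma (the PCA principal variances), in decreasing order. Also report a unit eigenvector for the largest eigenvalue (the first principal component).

Step 1 — characteristic polynomial of 2×2 Sigma:
  det(Sigma - λI) = λ² - trace · λ + det = 0.
  trace = 17 + 14 = 31, det = 17·14 - (4)² = 222.
Step 2 — discriminant:
  Δ = trace² - 4·det = 961 - 888 = 73.
Step 3 — eigenvalues:
  λ = (trace ± √Δ)/2 = (31 ± 8.544)/2,
  λ_1 = 19.772,  λ_2 = 11.228.

Step 4 — unit eigenvector for λ_1: solve (Sigma - λ_1 I)v = 0. First row:
  (17 - 19.772)·v_x + (4)·v_y = 0, i.e. (-2.772)·v_x + (4)·v_y = 0,
  so v ∝ (b, λ_1 - a) = (4, 2.772) = u.
  ||u|| = √((4)² + (2.772)²) = √(23.684) ≈ 4.8666,
  v_1 = u/||u|| ≈ (0.8219, 0.5696) (||v_1|| = 1).

λ_1 = 19.772,  λ_2 = 11.228;  v_1 ≈ (0.8219, 0.5696)


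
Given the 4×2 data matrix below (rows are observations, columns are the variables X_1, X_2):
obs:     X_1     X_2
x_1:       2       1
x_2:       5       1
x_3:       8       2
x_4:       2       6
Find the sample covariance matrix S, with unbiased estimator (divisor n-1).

Step 1 — column means:
  mean(X_1) = (2 + 5 + 8 + 2) / 4 = 17/4 = 4.25
  mean(X_2) = (1 + 1 + 2 + 6) / 4 = 10/4 = 2.5

Step 2 — sample covariance S[i,j] = (1/(n-1)) · Σ_k (x_{k,i} - mean_i) · (x_{k,j} - mean_j), with n-1 = 3.
  S[X_1,X_1] = ((-2.25)·(-2.25) + (0.75)·(0.75) + (3.75)·(3.75) + (-2.25)·(-2.25)) / 3 = 24.75/3 = 8.25
  S[X_1,X_2] = ((-2.25)·(-1.5) + (0.75)·(-1.5) + (3.75)·(-0.5) + (-2.25)·(3.5)) / 3 = -7.5/3 = -2.5
  S[X_2,X_2] = ((-1.5)·(-1.5) + (-1.5)·(-1.5) + (-0.5)·(-0.5) + (3.5)·(3.5)) / 3 = 17/3 = 5.6667

S is symmetric (S[j,i] = S[i,j]). Assembling:

S = [[8.25, -2.5],
 [-2.5, 5.6667]]


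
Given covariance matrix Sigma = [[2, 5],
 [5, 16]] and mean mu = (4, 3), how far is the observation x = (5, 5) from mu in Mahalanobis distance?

Step 1 — centre the observation: (x - mu) = (1, 2).

Step 2 — invert Sigma. det(Sigma) = 2·16 - (5)² = 7.
  Sigma^{-1} = (1/det) · [[d, -b], [-b, a]] = [[2.2857, -0.7143],
 [-0.7143, 0.2857]].

Step 3 — form the quadratic (x - mu)^T · Sigma^{-1} · (x - mu):
  Sigma^{-1} · (x - mu) = (0.8571, -0.1429).
  (x - mu)^T · [Sigma^{-1} · (x - mu)] = (1)·(0.8571) + (2)·(-0.1429) = 0.5714.

Step 4 — take square root: d = √(0.5714) ≈ 0.7559.

d(x, mu) = √(0.5714) ≈ 0.7559


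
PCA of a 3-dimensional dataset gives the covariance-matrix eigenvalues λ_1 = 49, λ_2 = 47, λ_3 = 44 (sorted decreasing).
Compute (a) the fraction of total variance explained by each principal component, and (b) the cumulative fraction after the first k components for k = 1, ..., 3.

Step 1 — total variance = trace(Sigma) = Σ λ_i = 49 + 47 + 44 = 140.

Step 2 — fraction explained by component i = λ_i / Σ λ:
  PC1: 49/140 = 0.35
  PC2: 47/140 = 0.3357
  PC3: 44/140 = 0.3143

Step 3 — cumulative fraction after k components = (λ_1 + ... + λ_k) / Σ λ:
  k = 1: 49/140 = 0.35
  k = 2: (49 + 47)/140 = 96/140 = 0.6857
  k = 3: (49 + 47 + 44)/140 = 140/140 = 1

Summary (fraction, with percent):

explained: PC1 0.35 (35%), PC2 0.3357 (33.57%), PC3 0.3143 (31.43%);  cumulative: 0.35, 0.6857, 1


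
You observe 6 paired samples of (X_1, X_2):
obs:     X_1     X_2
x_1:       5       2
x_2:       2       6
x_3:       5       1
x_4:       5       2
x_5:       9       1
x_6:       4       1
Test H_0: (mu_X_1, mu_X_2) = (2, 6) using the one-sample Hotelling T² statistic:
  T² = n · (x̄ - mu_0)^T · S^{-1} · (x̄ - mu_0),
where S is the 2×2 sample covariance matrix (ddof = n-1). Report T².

Step 1 — sample mean vector:
  mean(X_1) = (5 + 2 + 5 + 5 + 9 + 4) / 6 = 30/6 = 5
  mean(X_2) = (2 + 6 + 1 + 2 + 1 + 1) / 6 = 13/6 = 2.1667
  x̄ = (5, 2.1667),  deviation x̄ - mu_0 = (5, 2.1667) - (2, 6) = (3, -3.8333).

Step 2 — sample covariance matrix, S[i,j] = (1/(n-1)) · Σ_k (x_{k,i} - mean_i) · (x_{k,j} - mean_j), divisor n-1 = 5:
  S[X_1,X_1] = ((0)·(0) + (-3)·(-3) + (0)·(0) + (0)·(0) + (4)·(4) + (-1)·(-1)) / 5 = 26/5 = 5.2
  S[X_1,X_2] = ((0)·(-0.1667) + (-3)·(3.8333) + (0)·(-1.1667) + (0)·(-0.1667) + (4)·(-1.1667) + (-1)·(-1.1667)) / 5 = -15/5 = -3
  S[X_2,X_2] = ((-0.1667)·(-0.1667) + (3.8333)·(3.8333) + (-1.1667)·(-1.1667) + (-0.1667)·(-0.1667) + (-1.1667)·(-1.1667) + (-1.1667)·(-1.1667)) / 5 = 18.8333/5 = 3.7667
  S = [[5.2, -3],
 [-3, 3.7667]].

Step 3 — invert S. det(S) = 5.2·3.7667 - (-3)² = 10.5867.
  S^{-1} = (1/det) · [[d, -b], [-b, a]] = [[0.3558, 0.2834],
 [0.2834, 0.4912]].

Step 4 — quadratic form (x̄ - mu_0)^T · S^{-1} · (x̄ - mu_0):
  S^{-1} · (x̄ - mu_0) = (-0.0189, -1.0327),
  (x̄ - mu_0)^T · [...] = (3)·(-0.0189) + (-3.8333)·(-1.0327) = 3.9022.

Step 5 — scale by n: T² = 6 · 3.9022 = 23.4131.

T² ≈ 23.4131


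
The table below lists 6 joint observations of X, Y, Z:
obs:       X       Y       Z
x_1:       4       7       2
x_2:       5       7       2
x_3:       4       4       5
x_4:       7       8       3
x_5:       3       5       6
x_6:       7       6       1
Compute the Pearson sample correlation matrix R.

Step 1 — column means:
  mean(X) = (4 + 5 + 4 + 7 + 3 + 7) / 6 = 30/6 = 5
  mean(Y) = (7 + 7 + 4 + 8 + 5 + 6) / 6 = 37/6 = 6.1667
  mean(Z) = (2 + 2 + 5 + 3 + 6 + 1) / 6 = 19/6 = 3.1667

Step 2 — sample variances and covariances s[i,j] = (1/(n-1)) · Σ_k (x_{k,i} - mean_i) · (x_{k,j} - mean_j), with n-1 = 5:
  s[X,X] = ((-1)·(-1) + (0)·(0) + (-1)·(-1) + (2)·(2) + (-2)·(-2) + (2)·(2)) / 5 = 14/5 = 2.8
  s[X,Y] = ((-1)·(0.8333) + (0)·(0.8333) + (-1)·(-2.1667) + (2)·(1.8333) + (-2)·(-1.1667) + (2)·(-0.1667)) / 5 = 7/5 = 1.4
  s[X,Z] = ((-1)·(-1.1667) + (0)·(-1.1667) + (-1)·(1.8333) + (2)·(-0.1667) + (-2)·(2.8333) + (2)·(-2.1667)) / 5 = -11/5 = -2.2
  s[Y,Y] = ((0.8333)·(0.8333) + (0.8333)·(0.8333) + (-2.1667)·(-2.1667) + (1.8333)·(1.8333) + (-1.1667)·(-1.1667) + (-0.1667)·(-0.1667)) / 5 = 10.8333/5 = 2.1667
  s[Y,Z] = ((0.8333)·(-1.1667) + (0.8333)·(-1.1667) + (-2.1667)·(1.8333) + (1.8333)·(-0.1667) + (-1.1667)·(2.8333) + (-0.1667)·(-2.1667)) / 5 = -9.1667/5 = -1.8333
  s[Z,Z] = ((-1.1667)·(-1.1667) + (-1.1667)·(-1.1667) + (1.8333)·(1.8333) + (-0.1667)·(-0.1667) + (2.8333)·(2.8333) + (-2.1667)·(-2.1667)) / 5 = 18.8333/5 = 3.7667
  Sample standard deviations s_i = √(s[i,i]):
  s(X) = √(2.8) = 1.6733
  s(Y) = √(2.1667) = 1.472
  s(Z) = √(3.7667) = 1.9408

Step 3 — r_{ij} = s_{ij} / (s_i · s_j):
  r[X,X] = 1 (diagonal).
  r[X,Y] = 1.4 / (1.6733 · 1.472) = 1.4 / 2.4631 = 0.5684
  r[X,Z] = -2.2 / (1.6733 · 1.9408) = -2.2 / 3.2476 = -0.6774
  r[Y,Y] = 1 (diagonal).
  r[Y,Z] = -1.8333 / (1.472 · 1.9408) = -1.8333 / 2.8568 = -0.6418
  r[Z,Z] = 1 (diagonal).

R is symmetric with unit diagonal. Assembling:

R = [[1, 0.5684, -0.6774],
 [0.5684, 1, -0.6418],
 [-0.6774, -0.6418, 1]]


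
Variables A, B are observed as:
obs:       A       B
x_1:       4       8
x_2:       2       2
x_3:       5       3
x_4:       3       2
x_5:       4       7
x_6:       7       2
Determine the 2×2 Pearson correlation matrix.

Step 1 — column means:
  mean(A) = (4 + 2 + 5 + 3 + 4 + 7) / 6 = 25/6 = 4.1667
  mean(B) = (8 + 2 + 3 + 2 + 7 + 2) / 6 = 24/6 = 4

Step 2 — sample variances and covariances s[i,j] = (1/(n-1)) · Σ_k (x_{k,i} - mean_i) · (x_{k,j} - mean_j), with n-1 = 5:
  s[A,A] = ((-0.1667)·(-0.1667) + (-2.1667)·(-2.1667) + (0.8333)·(0.8333) + (-1.1667)·(-1.1667) + (-0.1667)·(-0.1667) + (2.8333)·(2.8333)) / 5 = 14.8333/5 = 2.9667
  s[A,B] = ((-0.1667)·(4) + (-2.1667)·(-2) + (0.8333)·(-1) + (-1.1667)·(-2) + (-0.1667)·(3) + (2.8333)·(-2)) / 5 = -1/5 = -0.2
  s[B,B] = ((4)·(4) + (-2)·(-2) + (-1)·(-1) + (-2)·(-2) + (3)·(3) + (-2)·(-2)) / 5 = 38/5 = 7.6
  Sample standard deviations s_i = √(s[i,i]):
  s(A) = √(2.9667) = 1.7224
  s(B) = √(7.6) = 2.7568

Step 3 — r_{ij} = s_{ij} / (s_i · s_j):
  r[A,A] = 1 (diagonal).
  r[A,B] = -0.2 / (1.7224 · 2.7568) = -0.2 / 4.7483 = -0.0421
  r[B,B] = 1 (diagonal).

R is symmetric with unit diagonal. Assembling:

R = [[1, -0.0421],
 [-0.0421, 1]]


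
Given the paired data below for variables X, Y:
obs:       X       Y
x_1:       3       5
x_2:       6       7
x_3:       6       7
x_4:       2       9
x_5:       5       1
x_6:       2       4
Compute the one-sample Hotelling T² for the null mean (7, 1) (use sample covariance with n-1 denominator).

Step 1 — sample mean vector:
  mean(X) = (3 + 6 + 6 + 2 + 5 + 2) / 6 = 24/6 = 4
  mean(Y) = (5 + 7 + 7 + 9 + 1 + 4) / 6 = 33/6 = 5.5
  x̄ = (4, 5.5),  deviation x̄ - mu_0 = (4, 5.5) - (7, 1) = (-3, 4.5).

Step 2 — sample covariance matrix, S[i,j] = (1/(n-1)) · Σ_k (x_{k,i} - mean_i) · (x_{k,j} - mean_j), divisor n-1 = 5:
  S[X,X] = ((-1)·(-1) + (2)·(2) + (2)·(2) + (-2)·(-2) + (1)·(1) + (-2)·(-2)) / 5 = 18/5 = 3.6
  S[X,Y] = ((-1)·(-0.5) + (2)·(1.5) + (2)·(1.5) + (-2)·(3.5) + (1)·(-4.5) + (-2)·(-1.5)) / 5 = -2/5 = -0.4
  S[Y,Y] = ((-0.5)·(-0.5) + (1.5)·(1.5) + (1.5)·(1.5) + (3.5)·(3.5) + (-4.5)·(-4.5) + (-1.5)·(-1.5)) / 5 = 39.5/5 = 7.9
  S = [[3.6, -0.4],
 [-0.4, 7.9]].

Step 3 — invert S. det(S) = 3.6·7.9 - (-0.4)² = 28.28.
  S^{-1} = (1/det) · [[d, -b], [-b, a]] = [[0.2793, 0.0141],
 [0.0141, 0.1273]].

Step 4 — quadratic form (x̄ - mu_0)^T · S^{-1} · (x̄ - mu_0):
  S^{-1} · (x̄ - mu_0) = (-0.7744, 0.5304),
  (x̄ - mu_0)^T · [...] = (-3)·(-0.7744) + (4.5)·(0.5304) = 4.71.

Step 5 — scale by n: T² = 6 · 4.71 = 28.2603.

T² ≈ 28.2603


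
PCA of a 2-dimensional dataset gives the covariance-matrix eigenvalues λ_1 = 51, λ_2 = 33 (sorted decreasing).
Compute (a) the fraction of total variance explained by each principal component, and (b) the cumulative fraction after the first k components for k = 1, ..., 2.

Step 1 — total variance = trace(Sigma) = Σ λ_i = 51 + 33 = 84.

Step 2 — fraction explained by component i = λ_i / Σ λ:
  PC1: 51/84 = 0.6071
  PC2: 33/84 = 0.3929

Step 3 — cumulative fraction after k components = (λ_1 + ... + λ_k) / Σ λ:
  k = 1: 51/84 = 0.6071
  k = 2: (51 + 33)/84 = 84/84 = 1

Summary (fraction, with percent):

explained: PC1 0.6071 (60.71%), PC2 0.3929 (39.29%);  cumulative: 0.6071, 1


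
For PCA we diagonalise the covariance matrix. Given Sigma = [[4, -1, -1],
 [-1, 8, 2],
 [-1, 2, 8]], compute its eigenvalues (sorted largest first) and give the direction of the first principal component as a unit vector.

Step 1 — characteristic polynomial p(λ) = det(λI - Sigma) = λ³ - tr·λ² + c_1·λ - det, where tr = trace, c_1 = sum of the principal 2×2 minors, det = det(Sigma):
  tr = 4 + 8 + 8 = 20,
  c_1 = (4·8 - (-1)²) + (4·8 - (-1)²) + (8·8 - (2)²) = 31 + 31 + 60 = 122,
  det = 4·(8·8 - (2)²) - (-1)·((-1)·8 - (2)·(-1)) + (-1)·((-1)·(2) - 8·(-1)) = 4·(60) - (-1)·(-6) + (-1)·(6) = 228.
  So p(λ) = λ³ - 20λ² + 122λ - 228.
Step 2 — look for an integer root (rational root theorem: any rational root is an integer divisor of 228). Testing λ = 6:
  p(6) = 216 - 720 + 732 - 228 = 0  ✓
  Dividing out (λ - 6): p(λ) = (λ - 6)(λ² - 14λ + 38).
Step 3 — remaining eigenvalues from the quadratic λ² - 14λ + 38 = 0:
  Δ = 14² - 4·38 = 196 - 152 = 44,  λ = (14 ± √44)/2 = (14 ± 6.6332)/2 ≈ 10.3166 or 3.6834.
  Sorted: λ_1 = 10.3166,  λ_2 = 6,  λ_3 = 3.6834  (check: sum = 20 = tr ✓).

Step 4 — unit eigenvector for λ_1 ≈ 10.3166: v spans the null space of (Sigma - λ_1 I), whose rows are
  r_1 = (-6.3166, -1, -1),  r_2 = (-1, -2.3166, 2),  r_3 = (-1, 2, -2.3166).
  v is orthogonal to every row, so take v ∝ r_1 × r_2 = ((-1)·(2) - (-1)·(-2.3166), (-1)·(-1) - (-6.3166)·(2), (-6.3166)·(-2.3166) - (-1)·(-1)) ≈ (-4.3166, 13.6332, 13.6332).
  Rescale (multiply by -1 so the first nonzero entry is positive): u = (4.3166, -13.6332, -13.6332).
  ||u|| = √((4.3166)² + (-13.6332)² + (-13.6332)²) = √(390.3642) ≈ 19.7576,  v_1 = u/||u|| ≈ (0.2185, -0.69, -0.69) (||v_1|| = 1).

λ_1 = 10.3166,  λ_2 = 6,  λ_3 = 3.6834;  v_1 ≈ (0.2185, -0.69, -0.69)


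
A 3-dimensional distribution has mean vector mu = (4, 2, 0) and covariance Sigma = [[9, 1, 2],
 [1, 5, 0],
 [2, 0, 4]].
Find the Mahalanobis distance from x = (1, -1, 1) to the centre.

Step 1 — centre the observation: (x - mu) = (-3, -3, 1).

Step 2 — invert Sigma (cofactor / det for 3×3, or solve directly):
  Sigma^{-1} = [[0.1282, -0.0256, -0.0641],
 [-0.0256, 0.2051, 0.0128],
 [-0.0641, 0.0128, 0.2821]].

Step 3 — form the quadratic (x - mu)^T · Sigma^{-1} · (x - mu):
  Sigma^{-1} · (x - mu) = (-0.3718, -0.5256, 0.4359).
  (x - mu)^T · [Sigma^{-1} · (x - mu)] = (-3)·(-0.3718) + (-3)·(-0.5256) + (1)·(0.4359) = 3.1282.

Step 4 — take square root: d = √(3.1282) ≈ 1.7687.

d(x, mu) = √(3.1282) ≈ 1.7687


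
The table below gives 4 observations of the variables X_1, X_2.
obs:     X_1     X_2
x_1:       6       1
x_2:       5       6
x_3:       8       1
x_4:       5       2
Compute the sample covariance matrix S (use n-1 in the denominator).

Step 1 — column means:
  mean(X_1) = (6 + 5 + 8 + 5) / 4 = 24/4 = 6
  mean(X_2) = (1 + 6 + 1 + 2) / 4 = 10/4 = 2.5

Step 2 — sample covariance S[i,j] = (1/(n-1)) · Σ_k (x_{k,i} - mean_i) · (x_{k,j} - mean_j), with n-1 = 3.
  S[X_1,X_1] = ((0)·(0) + (-1)·(-1) + (2)·(2) + (-1)·(-1)) / 3 = 6/3 = 2
  S[X_1,X_2] = ((0)·(-1.5) + (-1)·(3.5) + (2)·(-1.5) + (-1)·(-0.5)) / 3 = -6/3 = -2
  S[X_2,X_2] = ((-1.5)·(-1.5) + (3.5)·(3.5) + (-1.5)·(-1.5) + (-0.5)·(-0.5)) / 3 = 17/3 = 5.6667

S is symmetric (S[j,i] = S[i,j]). Assembling:

S = [[2, -2],
 [-2, 5.6667]]


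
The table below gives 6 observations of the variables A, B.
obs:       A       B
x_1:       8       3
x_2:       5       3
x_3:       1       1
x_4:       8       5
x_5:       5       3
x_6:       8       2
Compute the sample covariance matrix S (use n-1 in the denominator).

Step 1 — column means:
  mean(A) = (8 + 5 + 1 + 8 + 5 + 8) / 6 = 35/6 = 5.8333
  mean(B) = (3 + 3 + 1 + 5 + 3 + 2) / 6 = 17/6 = 2.8333

Step 2 — sample covariance S[i,j] = (1/(n-1)) · Σ_k (x_{k,i} - mean_i) · (x_{k,j} - mean_j), with n-1 = 5.
  S[A,A] = ((2.1667)·(2.1667) + (-0.8333)·(-0.8333) + (-4.8333)·(-4.8333) + (2.1667)·(2.1667) + (-0.8333)·(-0.8333) + (2.1667)·(2.1667)) / 5 = 38.8333/5 = 7.7667
  S[A,B] = ((2.1667)·(0.1667) + (-0.8333)·(0.1667) + (-4.8333)·(-1.8333) + (2.1667)·(2.1667) + (-0.8333)·(0.1667) + (2.1667)·(-0.8333)) / 5 = 11.8333/5 = 2.3667
  S[B,B] = ((0.1667)·(0.1667) + (0.1667)·(0.1667) + (-1.8333)·(-1.8333) + (2.1667)·(2.1667) + (0.1667)·(0.1667) + (-0.8333)·(-0.8333)) / 5 = 8.8333/5 = 1.7667

S is symmetric (S[j,i] = S[i,j]). Assembling:

S = [[7.7667, 2.3667],
 [2.3667, 1.7667]]


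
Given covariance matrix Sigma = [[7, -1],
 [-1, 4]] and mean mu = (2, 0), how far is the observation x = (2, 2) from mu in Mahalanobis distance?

Step 1 — centre the observation: (x - mu) = (0, 2).

Step 2 — invert Sigma. det(Sigma) = 7·4 - (-1)² = 27.
  Sigma^{-1} = (1/det) · [[d, -b], [-b, a]] = [[0.1481, 0.037],
 [0.037, 0.2593]].

Step 3 — form the quadratic (x - mu)^T · Sigma^{-1} · (x - mu):
  Sigma^{-1} · (x - mu) = (0.0741, 0.5185).
  (x - mu)^T · [Sigma^{-1} · (x - mu)] = (0)·(0.0741) + (2)·(0.5185) = 1.037.

Step 4 — take square root: d = √(1.037) ≈ 1.0184.

d(x, mu) = √(1.037) ≈ 1.0184


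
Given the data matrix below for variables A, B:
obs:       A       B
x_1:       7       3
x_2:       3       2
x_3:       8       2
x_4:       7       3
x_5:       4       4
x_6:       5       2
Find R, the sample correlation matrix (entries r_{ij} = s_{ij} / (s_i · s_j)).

Step 1 — column means:
  mean(A) = (7 + 3 + 8 + 7 + 4 + 5) / 6 = 34/6 = 5.6667
  mean(B) = (3 + 2 + 2 + 3 + 4 + 2) / 6 = 16/6 = 2.6667

Step 2 — sample variances and covariances s[i,j] = (1/(n-1)) · Σ_k (x_{k,i} - mean_i) · (x_{k,j} - mean_j), with n-1 = 5:
  s[A,A] = ((1.3333)·(1.3333) + (-2.6667)·(-2.6667) + (2.3333)·(2.3333) + (1.3333)·(1.3333) + (-1.6667)·(-1.6667) + (-0.6667)·(-0.6667)) / 5 = 19.3333/5 = 3.8667
  s[A,B] = ((1.3333)·(0.3333) + (-2.6667)·(-0.6667) + (2.3333)·(-0.6667) + (1.3333)·(0.3333) + (-1.6667)·(1.3333) + (-0.6667)·(-0.6667)) / 5 = -0.6667/5 = -0.1333
  s[B,B] = ((0.3333)·(0.3333) + (-0.6667)·(-0.6667) + (-0.6667)·(-0.6667) + (0.3333)·(0.3333) + (1.3333)·(1.3333) + (-0.6667)·(-0.6667)) / 5 = 3.3333/5 = 0.6667
  Sample standard deviations s_i = √(s[i,i]):
  s(A) = √(3.8667) = 1.9664
  s(B) = √(0.6667) = 0.8165

Step 3 — r_{ij} = s_{ij} / (s_i · s_j):
  r[A,A] = 1 (diagonal).
  r[A,B] = -0.1333 / (1.9664 · 0.8165) = -0.1333 / 1.6055 = -0.083
  r[B,B] = 1 (diagonal).

R is symmetric with unit diagonal. Assembling:

R = [[1, -0.083],
 [-0.083, 1]]


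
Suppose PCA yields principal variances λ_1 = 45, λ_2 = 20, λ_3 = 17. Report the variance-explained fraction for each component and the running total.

Step 1 — total variance = trace(Sigma) = Σ λ_i = 45 + 20 + 17 = 82.

Step 2 — fraction explained by component i = λ_i / Σ λ:
  PC1: 45/82 = 0.5488
  PC2: 20/82 = 0.2439
  PC3: 17/82 = 0.2073

Step 3 — cumulative fraction after k components = (λ_1 + ... + λ_k) / Σ λ:
  k = 1: 45/82 = 0.5488
  k = 2: (45 + 20)/82 = 65/82 = 0.7927
  k = 3: (45 + 20 + 17)/82 = 82/82 = 1

Summary (fraction, with percent):

explained: PC1 0.5488 (54.88%), PC2 0.2439 (24.39%), PC3 0.2073 (20.73%);  cumulative: 0.5488, 0.7927, 1


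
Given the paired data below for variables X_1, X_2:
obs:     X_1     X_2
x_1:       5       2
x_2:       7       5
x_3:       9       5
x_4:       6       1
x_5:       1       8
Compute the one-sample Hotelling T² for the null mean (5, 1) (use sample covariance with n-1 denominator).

Step 1 — sample mean vector:
  mean(X_1) = (5 + 7 + 9 + 6 + 1) / 5 = 28/5 = 5.6
  mean(X_2) = (2 + 5 + 5 + 1 + 8) / 5 = 21/5 = 4.2
  x̄ = (5.6, 4.2),  deviation x̄ - mu_0 = (5.6, 4.2) - (5, 1) = (0.6, 3.2).

Step 2 — sample covariance matrix, S[i,j] = (1/(n-1)) · Σ_k (x_{k,i} - mean_i) · (x_{k,j} - mean_j), divisor n-1 = 4:
  S[X_1,X_1] = ((-0.6)·(-0.6) + (1.4)·(1.4) + (3.4)·(3.4) + (0.4)·(0.4) + (-4.6)·(-4.6)) / 4 = 35.2/4 = 8.8
  S[X_1,X_2] = ((-0.6)·(-2.2) + (1.4)·(0.8) + (3.4)·(0.8) + (0.4)·(-3.2) + (-4.6)·(3.8)) / 4 = -13.6/4 = -3.4
  S[X_2,X_2] = ((-2.2)·(-2.2) + (0.8)·(0.8) + (0.8)·(0.8) + (-3.2)·(-3.2) + (3.8)·(3.8)) / 4 = 30.8/4 = 7.7
  S = [[8.8, -3.4],
 [-3.4, 7.7]].

Step 3 — invert S. det(S) = 8.8·7.7 - (-3.4)² = 56.2.
  S^{-1} = (1/det) · [[d, -b], [-b, a]] = [[0.137, 0.0605],
 [0.0605, 0.1566]].

Step 4 — quadratic form (x̄ - mu_0)^T · S^{-1} · (x̄ - mu_0):
  S^{-1} · (x̄ - mu_0) = (0.2758, 0.5374),
  (x̄ - mu_0)^T · [...] = (0.6)·(0.2758) + (3.2)·(0.5374) = 1.8851.

Step 5 — scale by n: T² = 5 · 1.8851 = 9.4253.

T² ≈ 9.4253


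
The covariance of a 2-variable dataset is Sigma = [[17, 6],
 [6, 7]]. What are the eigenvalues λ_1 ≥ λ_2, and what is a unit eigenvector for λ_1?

Step 1 — characteristic polynomial of 2×2 Sigma:
  det(Sigma - λI) = λ² - trace · λ + det = 0.
  trace = 17 + 7 = 24, det = 17·7 - (6)² = 83.
Step 2 — discriminant:
  Δ = trace² - 4·det = 576 - 332 = 244.
Step 3 — eigenvalues:
  λ = (trace ± √Δ)/2 = (24 ± 15.6205)/2,
  λ_1 = 19.8102,  λ_2 = 4.1898.

Step 4 — unit eigenvector for λ_1: solve (Sigma - λ_1 I)v = 0. First row:
  (17 - 19.8102)·v_x + (6)·v_y = 0, i.e. (-2.8102)·v_x + (6)·v_y = 0,
  so v ∝ (b, λ_1 - a) = (6, 2.8102) = u.
  ||u|| = √((6)² + (2.8102)²) = √(43.8975) ≈ 6.6255,
  v_1 = u/||u|| ≈ (0.9056, 0.4242) (||v_1|| = 1).

λ_1 = 19.8102,  λ_2 = 4.1898;  v_1 ≈ (0.9056, 0.4242)
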